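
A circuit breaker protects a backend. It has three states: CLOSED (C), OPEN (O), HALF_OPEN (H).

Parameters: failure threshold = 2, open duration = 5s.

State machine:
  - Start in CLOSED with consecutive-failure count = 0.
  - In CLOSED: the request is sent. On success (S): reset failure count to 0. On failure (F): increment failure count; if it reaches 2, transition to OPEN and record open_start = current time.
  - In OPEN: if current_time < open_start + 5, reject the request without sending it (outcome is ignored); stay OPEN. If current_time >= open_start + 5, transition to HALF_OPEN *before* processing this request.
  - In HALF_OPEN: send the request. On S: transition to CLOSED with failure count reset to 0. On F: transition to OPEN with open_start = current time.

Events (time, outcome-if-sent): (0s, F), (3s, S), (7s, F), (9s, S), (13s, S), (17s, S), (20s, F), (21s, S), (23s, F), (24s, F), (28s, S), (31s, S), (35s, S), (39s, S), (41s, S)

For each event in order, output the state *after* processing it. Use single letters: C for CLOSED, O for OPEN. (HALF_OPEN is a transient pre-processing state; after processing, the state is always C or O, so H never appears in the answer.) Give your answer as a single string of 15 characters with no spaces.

State after each event:
  event#1 t=0s outcome=F: state=CLOSED
  event#2 t=3s outcome=S: state=CLOSED
  event#3 t=7s outcome=F: state=CLOSED
  event#4 t=9s outcome=S: state=CLOSED
  event#5 t=13s outcome=S: state=CLOSED
  event#6 t=17s outcome=S: state=CLOSED
  event#7 t=20s outcome=F: state=CLOSED
  event#8 t=21s outcome=S: state=CLOSED
  event#9 t=23s outcome=F: state=CLOSED
  event#10 t=24s outcome=F: state=OPEN
  event#11 t=28s outcome=S: state=OPEN
  event#12 t=31s outcome=S: state=CLOSED
  event#13 t=35s outcome=S: state=CLOSED
  event#14 t=39s outcome=S: state=CLOSED
  event#15 t=41s outcome=S: state=CLOSED

Answer: CCCCCCCCCOOCCCC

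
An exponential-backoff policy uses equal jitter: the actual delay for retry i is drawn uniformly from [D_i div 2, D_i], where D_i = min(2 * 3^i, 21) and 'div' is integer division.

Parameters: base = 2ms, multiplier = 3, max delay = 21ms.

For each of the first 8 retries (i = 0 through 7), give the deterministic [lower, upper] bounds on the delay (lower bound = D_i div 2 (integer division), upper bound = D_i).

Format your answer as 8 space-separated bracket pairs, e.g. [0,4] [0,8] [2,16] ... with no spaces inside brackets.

Computing bounds per retry:
  i=0: D_i=min(2*3^0,21)=2, bounds=[1,2]
  i=1: D_i=min(2*3^1,21)=6, bounds=[3,6]
  i=2: D_i=min(2*3^2,21)=18, bounds=[9,18]
  i=3: D_i=min(2*3^3,21)=21, bounds=[10,21]
  i=4: D_i=min(2*3^4,21)=21, bounds=[10,21]
  i=5: D_i=min(2*3^5,21)=21, bounds=[10,21]
  i=6: D_i=min(2*3^6,21)=21, bounds=[10,21]
  i=7: D_i=min(2*3^7,21)=21, bounds=[10,21]

Answer: [1,2] [3,6] [9,18] [10,21] [10,21] [10,21] [10,21] [10,21]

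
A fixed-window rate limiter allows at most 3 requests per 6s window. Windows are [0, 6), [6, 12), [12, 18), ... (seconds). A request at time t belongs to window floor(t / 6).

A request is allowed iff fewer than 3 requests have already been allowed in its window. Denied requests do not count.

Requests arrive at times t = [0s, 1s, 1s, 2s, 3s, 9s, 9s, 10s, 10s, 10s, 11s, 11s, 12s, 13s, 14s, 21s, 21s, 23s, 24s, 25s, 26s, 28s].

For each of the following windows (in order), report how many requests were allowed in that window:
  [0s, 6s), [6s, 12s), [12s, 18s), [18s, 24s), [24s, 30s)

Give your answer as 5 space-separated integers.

Answer: 3 3 3 3 3

Derivation:
Processing requests:
  req#1 t=0s (window 0): ALLOW
  req#2 t=1s (window 0): ALLOW
  req#3 t=1s (window 0): ALLOW
  req#4 t=2s (window 0): DENY
  req#5 t=3s (window 0): DENY
  req#6 t=9s (window 1): ALLOW
  req#7 t=9s (window 1): ALLOW
  req#8 t=10s (window 1): ALLOW
  req#9 t=10s (window 1): DENY
  req#10 t=10s (window 1): DENY
  req#11 t=11s (window 1): DENY
  req#12 t=11s (window 1): DENY
  req#13 t=12s (window 2): ALLOW
  req#14 t=13s (window 2): ALLOW
  req#15 t=14s (window 2): ALLOW
  req#16 t=21s (window 3): ALLOW
  req#17 t=21s (window 3): ALLOW
  req#18 t=23s (window 3): ALLOW
  req#19 t=24s (window 4): ALLOW
  req#20 t=25s (window 4): ALLOW
  req#21 t=26s (window 4): ALLOW
  req#22 t=28s (window 4): DENY

Allowed counts by window: 3 3 3 3 3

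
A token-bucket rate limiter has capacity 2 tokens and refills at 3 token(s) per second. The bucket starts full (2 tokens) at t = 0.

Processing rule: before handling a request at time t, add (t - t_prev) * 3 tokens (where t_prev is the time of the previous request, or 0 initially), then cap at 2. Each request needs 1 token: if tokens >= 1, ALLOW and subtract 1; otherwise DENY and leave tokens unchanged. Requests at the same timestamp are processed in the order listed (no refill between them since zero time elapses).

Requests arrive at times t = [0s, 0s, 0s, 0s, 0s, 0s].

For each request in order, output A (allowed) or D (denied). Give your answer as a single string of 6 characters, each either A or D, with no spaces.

Simulating step by step:
  req#1 t=0s: ALLOW
  req#2 t=0s: ALLOW
  req#3 t=0s: DENY
  req#4 t=0s: DENY
  req#5 t=0s: DENY
  req#6 t=0s: DENY

Answer: AADDDD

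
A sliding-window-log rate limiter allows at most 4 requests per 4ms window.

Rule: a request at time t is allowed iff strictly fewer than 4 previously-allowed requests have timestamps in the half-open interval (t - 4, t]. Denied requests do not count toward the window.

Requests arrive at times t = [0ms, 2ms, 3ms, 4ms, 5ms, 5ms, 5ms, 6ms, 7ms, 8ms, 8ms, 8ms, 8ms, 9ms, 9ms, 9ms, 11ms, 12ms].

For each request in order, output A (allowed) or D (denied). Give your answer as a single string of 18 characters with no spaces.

Answer: AAAAADDAAADDDADDAA

Derivation:
Tracking allowed requests in the window:
  req#1 t=0ms: ALLOW
  req#2 t=2ms: ALLOW
  req#3 t=3ms: ALLOW
  req#4 t=4ms: ALLOW
  req#5 t=5ms: ALLOW
  req#6 t=5ms: DENY
  req#7 t=5ms: DENY
  req#8 t=6ms: ALLOW
  req#9 t=7ms: ALLOW
  req#10 t=8ms: ALLOW
  req#11 t=8ms: DENY
  req#12 t=8ms: DENY
  req#13 t=8ms: DENY
  req#14 t=9ms: ALLOW
  req#15 t=9ms: DENY
  req#16 t=9ms: DENY
  req#17 t=11ms: ALLOW
  req#18 t=12ms: ALLOW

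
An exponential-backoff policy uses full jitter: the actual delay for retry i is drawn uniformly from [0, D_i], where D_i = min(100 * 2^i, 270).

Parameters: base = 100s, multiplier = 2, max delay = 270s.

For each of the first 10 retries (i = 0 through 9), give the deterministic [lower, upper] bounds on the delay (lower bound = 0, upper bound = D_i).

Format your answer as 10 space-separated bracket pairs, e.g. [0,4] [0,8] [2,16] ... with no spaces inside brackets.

Computing bounds per retry:
  i=0: D_i=min(100*2^0,270)=100, bounds=[0,100]
  i=1: D_i=min(100*2^1,270)=200, bounds=[0,200]
  i=2: D_i=min(100*2^2,270)=270, bounds=[0,270]
  i=3: D_i=min(100*2^3,270)=270, bounds=[0,270]
  i=4: D_i=min(100*2^4,270)=270, bounds=[0,270]
  i=5: D_i=min(100*2^5,270)=270, bounds=[0,270]
  i=6: D_i=min(100*2^6,270)=270, bounds=[0,270]
  i=7: D_i=min(100*2^7,270)=270, bounds=[0,270]
  i=8: D_i=min(100*2^8,270)=270, bounds=[0,270]
  i=9: D_i=min(100*2^9,270)=270, bounds=[0,270]

Answer: [0,100] [0,200] [0,270] [0,270] [0,270] [0,270] [0,270] [0,270] [0,270] [0,270]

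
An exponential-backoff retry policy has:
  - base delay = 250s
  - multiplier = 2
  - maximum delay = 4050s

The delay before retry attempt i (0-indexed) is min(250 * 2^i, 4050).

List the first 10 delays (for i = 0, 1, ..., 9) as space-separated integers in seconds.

Answer: 250 500 1000 2000 4000 4050 4050 4050 4050 4050

Derivation:
Computing each delay:
  i=0: min(250*2^0, 4050) = 250
  i=1: min(250*2^1, 4050) = 500
  i=2: min(250*2^2, 4050) = 1000
  i=3: min(250*2^3, 4050) = 2000
  i=4: min(250*2^4, 4050) = 4000
  i=5: min(250*2^5, 4050) = 4050
  i=6: min(250*2^6, 4050) = 4050
  i=7: min(250*2^7, 4050) = 4050
  i=8: min(250*2^8, 4050) = 4050
  i=9: min(250*2^9, 4050) = 4050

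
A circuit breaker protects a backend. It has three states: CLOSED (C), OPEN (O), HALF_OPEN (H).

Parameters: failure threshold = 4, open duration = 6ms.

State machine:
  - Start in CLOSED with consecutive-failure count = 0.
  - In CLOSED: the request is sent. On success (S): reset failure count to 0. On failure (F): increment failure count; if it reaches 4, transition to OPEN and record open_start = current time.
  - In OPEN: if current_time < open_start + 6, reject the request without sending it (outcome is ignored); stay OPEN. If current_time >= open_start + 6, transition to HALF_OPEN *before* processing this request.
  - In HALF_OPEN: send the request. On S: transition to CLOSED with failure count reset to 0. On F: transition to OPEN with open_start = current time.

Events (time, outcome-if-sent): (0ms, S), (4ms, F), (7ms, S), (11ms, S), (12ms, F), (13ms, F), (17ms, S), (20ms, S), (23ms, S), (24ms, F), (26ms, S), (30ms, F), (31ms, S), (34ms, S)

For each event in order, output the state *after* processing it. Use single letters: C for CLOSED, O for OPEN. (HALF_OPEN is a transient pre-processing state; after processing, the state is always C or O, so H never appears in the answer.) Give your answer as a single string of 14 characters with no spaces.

Answer: CCCCCCCCCCCCCC

Derivation:
State after each event:
  event#1 t=0ms outcome=S: state=CLOSED
  event#2 t=4ms outcome=F: state=CLOSED
  event#3 t=7ms outcome=S: state=CLOSED
  event#4 t=11ms outcome=S: state=CLOSED
  event#5 t=12ms outcome=F: state=CLOSED
  event#6 t=13ms outcome=F: state=CLOSED
  event#7 t=17ms outcome=S: state=CLOSED
  event#8 t=20ms outcome=S: state=CLOSED
  event#9 t=23ms outcome=S: state=CLOSED
  event#10 t=24ms outcome=F: state=CLOSED
  event#11 t=26ms outcome=S: state=CLOSED
  event#12 t=30ms outcome=F: state=CLOSED
  event#13 t=31ms outcome=S: state=CLOSED
  event#14 t=34ms outcome=S: state=CLOSED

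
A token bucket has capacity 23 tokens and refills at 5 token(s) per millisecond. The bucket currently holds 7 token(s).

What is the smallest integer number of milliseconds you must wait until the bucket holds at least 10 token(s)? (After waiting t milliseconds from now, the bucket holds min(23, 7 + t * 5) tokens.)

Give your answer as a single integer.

Answer: 1

Derivation:
Need 7 + t * 5 >= 10, so t >= 3/5.
Smallest integer t = ceil(3/5) = 1.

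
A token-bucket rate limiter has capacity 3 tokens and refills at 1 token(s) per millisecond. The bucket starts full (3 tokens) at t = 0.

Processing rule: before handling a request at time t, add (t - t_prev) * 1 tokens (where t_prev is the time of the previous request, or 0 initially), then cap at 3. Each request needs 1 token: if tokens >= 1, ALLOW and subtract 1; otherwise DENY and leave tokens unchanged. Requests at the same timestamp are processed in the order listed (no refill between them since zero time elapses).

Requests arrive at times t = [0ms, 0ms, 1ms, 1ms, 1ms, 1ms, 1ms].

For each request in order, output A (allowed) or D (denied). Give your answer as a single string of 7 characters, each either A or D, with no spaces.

Simulating step by step:
  req#1 t=0ms: ALLOW
  req#2 t=0ms: ALLOW
  req#3 t=1ms: ALLOW
  req#4 t=1ms: ALLOW
  req#5 t=1ms: DENY
  req#6 t=1ms: DENY
  req#7 t=1ms: DENY

Answer: AAAADDD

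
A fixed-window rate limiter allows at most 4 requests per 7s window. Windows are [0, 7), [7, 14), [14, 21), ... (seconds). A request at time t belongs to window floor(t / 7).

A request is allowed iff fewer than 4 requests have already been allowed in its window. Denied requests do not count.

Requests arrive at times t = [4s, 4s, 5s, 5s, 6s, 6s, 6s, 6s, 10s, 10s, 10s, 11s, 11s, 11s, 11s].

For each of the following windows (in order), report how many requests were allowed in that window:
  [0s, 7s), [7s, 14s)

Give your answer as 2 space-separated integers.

Answer: 4 4

Derivation:
Processing requests:
  req#1 t=4s (window 0): ALLOW
  req#2 t=4s (window 0): ALLOW
  req#3 t=5s (window 0): ALLOW
  req#4 t=5s (window 0): ALLOW
  req#5 t=6s (window 0): DENY
  req#6 t=6s (window 0): DENY
  req#7 t=6s (window 0): DENY
  req#8 t=6s (window 0): DENY
  req#9 t=10s (window 1): ALLOW
  req#10 t=10s (window 1): ALLOW
  req#11 t=10s (window 1): ALLOW
  req#12 t=11s (window 1): ALLOW
  req#13 t=11s (window 1): DENY
  req#14 t=11s (window 1): DENY
  req#15 t=11s (window 1): DENY

Allowed counts by window: 4 4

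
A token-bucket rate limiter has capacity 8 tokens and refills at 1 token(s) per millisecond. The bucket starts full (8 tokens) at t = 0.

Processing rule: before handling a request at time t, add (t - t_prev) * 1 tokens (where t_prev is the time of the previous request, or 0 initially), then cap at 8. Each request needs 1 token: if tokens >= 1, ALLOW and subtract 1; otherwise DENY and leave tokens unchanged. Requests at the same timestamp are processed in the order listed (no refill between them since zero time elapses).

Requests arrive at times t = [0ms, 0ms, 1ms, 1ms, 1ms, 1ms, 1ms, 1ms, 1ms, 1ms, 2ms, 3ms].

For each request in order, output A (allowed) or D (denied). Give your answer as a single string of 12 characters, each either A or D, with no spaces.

Simulating step by step:
  req#1 t=0ms: ALLOW
  req#2 t=0ms: ALLOW
  req#3 t=1ms: ALLOW
  req#4 t=1ms: ALLOW
  req#5 t=1ms: ALLOW
  req#6 t=1ms: ALLOW
  req#7 t=1ms: ALLOW
  req#8 t=1ms: ALLOW
  req#9 t=1ms: ALLOW
  req#10 t=1ms: DENY
  req#11 t=2ms: ALLOW
  req#12 t=3ms: ALLOW

Answer: AAAAAAAAADAA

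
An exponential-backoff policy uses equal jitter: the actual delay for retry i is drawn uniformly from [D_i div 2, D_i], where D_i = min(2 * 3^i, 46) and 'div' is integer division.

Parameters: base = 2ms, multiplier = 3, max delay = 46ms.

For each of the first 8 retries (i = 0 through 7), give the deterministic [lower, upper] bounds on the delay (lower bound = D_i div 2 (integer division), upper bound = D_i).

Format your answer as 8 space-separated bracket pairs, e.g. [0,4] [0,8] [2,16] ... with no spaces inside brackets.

Computing bounds per retry:
  i=0: D_i=min(2*3^0,46)=2, bounds=[1,2]
  i=1: D_i=min(2*3^1,46)=6, bounds=[3,6]
  i=2: D_i=min(2*3^2,46)=18, bounds=[9,18]
  i=3: D_i=min(2*3^3,46)=46, bounds=[23,46]
  i=4: D_i=min(2*3^4,46)=46, bounds=[23,46]
  i=5: D_i=min(2*3^5,46)=46, bounds=[23,46]
  i=6: D_i=min(2*3^6,46)=46, bounds=[23,46]
  i=7: D_i=min(2*3^7,46)=46, bounds=[23,46]

Answer: [1,2] [3,6] [9,18] [23,46] [23,46] [23,46] [23,46] [23,46]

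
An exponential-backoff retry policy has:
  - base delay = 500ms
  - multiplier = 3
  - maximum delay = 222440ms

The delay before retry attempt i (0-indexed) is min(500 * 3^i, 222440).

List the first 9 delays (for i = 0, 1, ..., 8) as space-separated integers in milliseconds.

Answer: 500 1500 4500 13500 40500 121500 222440 222440 222440

Derivation:
Computing each delay:
  i=0: min(500*3^0, 222440) = 500
  i=1: min(500*3^1, 222440) = 1500
  i=2: min(500*3^2, 222440) = 4500
  i=3: min(500*3^3, 222440) = 13500
  i=4: min(500*3^4, 222440) = 40500
  i=5: min(500*3^5, 222440) = 121500
  i=6: min(500*3^6, 222440) = 222440
  i=7: min(500*3^7, 222440) = 222440
  i=8: min(500*3^8, 222440) = 222440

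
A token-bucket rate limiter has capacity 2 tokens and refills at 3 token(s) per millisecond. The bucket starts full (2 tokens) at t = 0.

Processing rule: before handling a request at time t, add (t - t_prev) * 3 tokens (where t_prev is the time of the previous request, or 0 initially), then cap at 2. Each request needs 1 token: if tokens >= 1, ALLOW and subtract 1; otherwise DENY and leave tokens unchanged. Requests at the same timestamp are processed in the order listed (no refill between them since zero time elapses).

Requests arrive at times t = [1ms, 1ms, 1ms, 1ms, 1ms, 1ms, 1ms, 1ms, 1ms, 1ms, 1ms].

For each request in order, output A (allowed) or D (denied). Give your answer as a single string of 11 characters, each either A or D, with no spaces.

Simulating step by step:
  req#1 t=1ms: ALLOW
  req#2 t=1ms: ALLOW
  req#3 t=1ms: DENY
  req#4 t=1ms: DENY
  req#5 t=1ms: DENY
  req#6 t=1ms: DENY
  req#7 t=1ms: DENY
  req#8 t=1ms: DENY
  req#9 t=1ms: DENY
  req#10 t=1ms: DENY
  req#11 t=1ms: DENY

Answer: AADDDDDDDDD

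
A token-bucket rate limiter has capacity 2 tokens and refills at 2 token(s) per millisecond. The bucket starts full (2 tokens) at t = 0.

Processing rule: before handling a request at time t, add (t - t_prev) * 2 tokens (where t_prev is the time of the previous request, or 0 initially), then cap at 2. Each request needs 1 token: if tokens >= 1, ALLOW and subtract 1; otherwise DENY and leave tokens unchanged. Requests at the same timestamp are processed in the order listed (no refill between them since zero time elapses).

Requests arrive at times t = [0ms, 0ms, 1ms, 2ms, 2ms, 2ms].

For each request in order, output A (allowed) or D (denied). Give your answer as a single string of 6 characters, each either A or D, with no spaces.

Answer: AAAAAD

Derivation:
Simulating step by step:
  req#1 t=0ms: ALLOW
  req#2 t=0ms: ALLOW
  req#3 t=1ms: ALLOW
  req#4 t=2ms: ALLOW
  req#5 t=2ms: ALLOW
  req#6 t=2ms: DENY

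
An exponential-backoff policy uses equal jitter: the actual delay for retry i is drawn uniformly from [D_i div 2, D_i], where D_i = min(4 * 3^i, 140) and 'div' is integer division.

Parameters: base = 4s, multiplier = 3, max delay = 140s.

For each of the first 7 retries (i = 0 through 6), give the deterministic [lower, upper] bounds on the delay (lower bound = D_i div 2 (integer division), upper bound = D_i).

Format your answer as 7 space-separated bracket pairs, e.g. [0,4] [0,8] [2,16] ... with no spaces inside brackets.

Answer: [2,4] [6,12] [18,36] [54,108] [70,140] [70,140] [70,140]

Derivation:
Computing bounds per retry:
  i=0: D_i=min(4*3^0,140)=4, bounds=[2,4]
  i=1: D_i=min(4*3^1,140)=12, bounds=[6,12]
  i=2: D_i=min(4*3^2,140)=36, bounds=[18,36]
  i=3: D_i=min(4*3^3,140)=108, bounds=[54,108]
  i=4: D_i=min(4*3^4,140)=140, bounds=[70,140]
  i=5: D_i=min(4*3^5,140)=140, bounds=[70,140]
  i=6: D_i=min(4*3^6,140)=140, bounds=[70,140]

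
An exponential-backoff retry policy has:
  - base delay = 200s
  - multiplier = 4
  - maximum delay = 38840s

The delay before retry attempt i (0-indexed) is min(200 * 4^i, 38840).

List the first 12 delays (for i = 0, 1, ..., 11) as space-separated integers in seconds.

Answer: 200 800 3200 12800 38840 38840 38840 38840 38840 38840 38840 38840

Derivation:
Computing each delay:
  i=0: min(200*4^0, 38840) = 200
  i=1: min(200*4^1, 38840) = 800
  i=2: min(200*4^2, 38840) = 3200
  i=3: min(200*4^3, 38840) = 12800
  i=4: min(200*4^4, 38840) = 38840
  i=5: min(200*4^5, 38840) = 38840
  i=6: min(200*4^6, 38840) = 38840
  i=7: min(200*4^7, 38840) = 38840
  i=8: min(200*4^8, 38840) = 38840
  i=9: min(200*4^9, 38840) = 38840
  i=10: min(200*4^10, 38840) = 38840
  i=11: min(200*4^11, 38840) = 38840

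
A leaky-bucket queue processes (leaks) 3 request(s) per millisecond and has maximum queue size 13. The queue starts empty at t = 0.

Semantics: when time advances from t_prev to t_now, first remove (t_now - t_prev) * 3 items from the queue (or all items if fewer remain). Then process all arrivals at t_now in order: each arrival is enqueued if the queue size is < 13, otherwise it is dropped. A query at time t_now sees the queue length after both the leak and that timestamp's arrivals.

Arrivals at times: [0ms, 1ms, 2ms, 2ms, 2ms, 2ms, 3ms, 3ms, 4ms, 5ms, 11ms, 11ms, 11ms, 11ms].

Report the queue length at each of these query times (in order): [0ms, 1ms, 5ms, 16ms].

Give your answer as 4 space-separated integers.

Answer: 1 1 1 0

Derivation:
Queue lengths at query times:
  query t=0ms: backlog = 1
  query t=1ms: backlog = 1
  query t=5ms: backlog = 1
  query t=16ms: backlog = 0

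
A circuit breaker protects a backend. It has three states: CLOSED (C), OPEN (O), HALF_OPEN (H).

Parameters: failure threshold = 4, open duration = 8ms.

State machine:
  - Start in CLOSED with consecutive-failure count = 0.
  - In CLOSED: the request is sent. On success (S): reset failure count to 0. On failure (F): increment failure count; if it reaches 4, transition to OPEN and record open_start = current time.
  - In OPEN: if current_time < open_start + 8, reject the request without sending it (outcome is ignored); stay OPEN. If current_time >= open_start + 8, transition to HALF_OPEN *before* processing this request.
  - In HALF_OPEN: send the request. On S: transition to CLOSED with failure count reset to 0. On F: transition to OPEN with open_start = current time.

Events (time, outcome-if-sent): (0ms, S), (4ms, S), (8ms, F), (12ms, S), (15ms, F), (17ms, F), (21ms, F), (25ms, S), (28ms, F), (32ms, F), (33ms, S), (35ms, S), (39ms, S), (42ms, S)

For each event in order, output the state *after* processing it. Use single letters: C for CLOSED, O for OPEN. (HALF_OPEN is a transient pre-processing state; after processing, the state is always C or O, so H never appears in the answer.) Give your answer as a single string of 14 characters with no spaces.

Answer: CCCCCCCCCCCCCC

Derivation:
State after each event:
  event#1 t=0ms outcome=S: state=CLOSED
  event#2 t=4ms outcome=S: state=CLOSED
  event#3 t=8ms outcome=F: state=CLOSED
  event#4 t=12ms outcome=S: state=CLOSED
  event#5 t=15ms outcome=F: state=CLOSED
  event#6 t=17ms outcome=F: state=CLOSED
  event#7 t=21ms outcome=F: state=CLOSED
  event#8 t=25ms outcome=S: state=CLOSED
  event#9 t=28ms outcome=F: state=CLOSED
  event#10 t=32ms outcome=F: state=CLOSED
  event#11 t=33ms outcome=S: state=CLOSED
  event#12 t=35ms outcome=S: state=CLOSED
  event#13 t=39ms outcome=S: state=CLOSED
  event#14 t=42ms outcome=S: state=CLOSED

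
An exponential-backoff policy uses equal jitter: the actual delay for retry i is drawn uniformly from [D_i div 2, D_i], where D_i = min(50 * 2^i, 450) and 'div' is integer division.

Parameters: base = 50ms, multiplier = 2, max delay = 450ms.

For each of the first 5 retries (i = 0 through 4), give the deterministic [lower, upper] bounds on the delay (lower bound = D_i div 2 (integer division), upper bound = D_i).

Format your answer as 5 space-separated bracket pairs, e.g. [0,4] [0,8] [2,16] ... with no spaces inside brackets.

Answer: [25,50] [50,100] [100,200] [200,400] [225,450]

Derivation:
Computing bounds per retry:
  i=0: D_i=min(50*2^0,450)=50, bounds=[25,50]
  i=1: D_i=min(50*2^1,450)=100, bounds=[50,100]
  i=2: D_i=min(50*2^2,450)=200, bounds=[100,200]
  i=3: D_i=min(50*2^3,450)=400, bounds=[200,400]
  i=4: D_i=min(50*2^4,450)=450, bounds=[225,450]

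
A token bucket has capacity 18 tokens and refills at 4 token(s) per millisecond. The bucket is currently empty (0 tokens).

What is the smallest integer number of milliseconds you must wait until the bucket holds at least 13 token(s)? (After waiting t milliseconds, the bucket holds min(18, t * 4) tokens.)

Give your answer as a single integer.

Need t * 4 >= 13, so t >= 13/4.
Smallest integer t = ceil(13/4) = 4.

Answer: 4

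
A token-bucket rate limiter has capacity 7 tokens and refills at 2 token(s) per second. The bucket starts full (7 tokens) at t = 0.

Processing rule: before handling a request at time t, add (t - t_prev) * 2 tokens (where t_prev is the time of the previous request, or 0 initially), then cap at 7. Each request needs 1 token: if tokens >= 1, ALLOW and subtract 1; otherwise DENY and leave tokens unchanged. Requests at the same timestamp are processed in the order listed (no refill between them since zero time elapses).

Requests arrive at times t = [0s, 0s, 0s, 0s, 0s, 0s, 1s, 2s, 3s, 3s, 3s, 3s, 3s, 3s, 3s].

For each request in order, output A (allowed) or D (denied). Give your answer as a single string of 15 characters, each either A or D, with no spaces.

Simulating step by step:
  req#1 t=0s: ALLOW
  req#2 t=0s: ALLOW
  req#3 t=0s: ALLOW
  req#4 t=0s: ALLOW
  req#5 t=0s: ALLOW
  req#6 t=0s: ALLOW
  req#7 t=1s: ALLOW
  req#8 t=2s: ALLOW
  req#9 t=3s: ALLOW
  req#10 t=3s: ALLOW
  req#11 t=3s: ALLOW
  req#12 t=3s: ALLOW
  req#13 t=3s: ALLOW
  req#14 t=3s: DENY
  req#15 t=3s: DENY

Answer: AAAAAAAAAAAAADD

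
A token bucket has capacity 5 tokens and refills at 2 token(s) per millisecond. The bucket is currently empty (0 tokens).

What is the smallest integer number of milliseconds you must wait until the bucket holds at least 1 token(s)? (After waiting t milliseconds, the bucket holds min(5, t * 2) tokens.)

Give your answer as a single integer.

Answer: 1

Derivation:
Need t * 2 >= 1, so t >= 1/2.
Smallest integer t = ceil(1/2) = 1.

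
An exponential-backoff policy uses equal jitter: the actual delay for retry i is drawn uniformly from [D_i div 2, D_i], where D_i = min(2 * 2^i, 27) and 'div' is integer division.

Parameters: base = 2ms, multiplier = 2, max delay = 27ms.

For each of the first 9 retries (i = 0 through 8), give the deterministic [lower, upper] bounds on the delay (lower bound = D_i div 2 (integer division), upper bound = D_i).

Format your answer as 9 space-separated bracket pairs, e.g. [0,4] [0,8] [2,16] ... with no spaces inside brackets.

Computing bounds per retry:
  i=0: D_i=min(2*2^0,27)=2, bounds=[1,2]
  i=1: D_i=min(2*2^1,27)=4, bounds=[2,4]
  i=2: D_i=min(2*2^2,27)=8, bounds=[4,8]
  i=3: D_i=min(2*2^3,27)=16, bounds=[8,16]
  i=4: D_i=min(2*2^4,27)=27, bounds=[13,27]
  i=5: D_i=min(2*2^5,27)=27, bounds=[13,27]
  i=6: D_i=min(2*2^6,27)=27, bounds=[13,27]
  i=7: D_i=min(2*2^7,27)=27, bounds=[13,27]
  i=8: D_i=min(2*2^8,27)=27, bounds=[13,27]

Answer: [1,2] [2,4] [4,8] [8,16] [13,27] [13,27] [13,27] [13,27] [13,27]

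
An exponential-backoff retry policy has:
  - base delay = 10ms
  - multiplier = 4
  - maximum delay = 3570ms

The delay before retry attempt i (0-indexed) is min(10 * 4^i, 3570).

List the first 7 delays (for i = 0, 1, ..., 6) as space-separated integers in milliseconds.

Computing each delay:
  i=0: min(10*4^0, 3570) = 10
  i=1: min(10*4^1, 3570) = 40
  i=2: min(10*4^2, 3570) = 160
  i=3: min(10*4^3, 3570) = 640
  i=4: min(10*4^4, 3570) = 2560
  i=5: min(10*4^5, 3570) = 3570
  i=6: min(10*4^6, 3570) = 3570

Answer: 10 40 160 640 2560 3570 3570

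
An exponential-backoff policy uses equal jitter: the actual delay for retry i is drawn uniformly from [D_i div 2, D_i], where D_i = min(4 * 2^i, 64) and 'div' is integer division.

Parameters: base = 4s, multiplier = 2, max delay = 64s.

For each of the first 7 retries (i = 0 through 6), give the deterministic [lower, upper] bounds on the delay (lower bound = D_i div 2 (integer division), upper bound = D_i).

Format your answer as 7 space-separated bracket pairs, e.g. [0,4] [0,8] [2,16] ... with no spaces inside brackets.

Answer: [2,4] [4,8] [8,16] [16,32] [32,64] [32,64] [32,64]

Derivation:
Computing bounds per retry:
  i=0: D_i=min(4*2^0,64)=4, bounds=[2,4]
  i=1: D_i=min(4*2^1,64)=8, bounds=[4,8]
  i=2: D_i=min(4*2^2,64)=16, bounds=[8,16]
  i=3: D_i=min(4*2^3,64)=32, bounds=[16,32]
  i=4: D_i=min(4*2^4,64)=64, bounds=[32,64]
  i=5: D_i=min(4*2^5,64)=64, bounds=[32,64]
  i=6: D_i=min(4*2^6,64)=64, bounds=[32,64]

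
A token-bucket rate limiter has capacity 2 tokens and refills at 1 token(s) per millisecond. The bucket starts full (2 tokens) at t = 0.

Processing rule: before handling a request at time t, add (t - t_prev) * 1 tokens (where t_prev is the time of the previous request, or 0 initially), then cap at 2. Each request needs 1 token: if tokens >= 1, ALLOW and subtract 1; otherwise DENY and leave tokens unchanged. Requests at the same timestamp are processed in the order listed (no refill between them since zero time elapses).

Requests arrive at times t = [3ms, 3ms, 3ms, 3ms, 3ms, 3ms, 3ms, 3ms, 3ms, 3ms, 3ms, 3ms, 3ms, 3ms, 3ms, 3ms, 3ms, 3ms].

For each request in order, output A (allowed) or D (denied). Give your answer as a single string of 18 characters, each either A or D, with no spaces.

Simulating step by step:
  req#1 t=3ms: ALLOW
  req#2 t=3ms: ALLOW
  req#3 t=3ms: DENY
  req#4 t=3ms: DENY
  req#5 t=3ms: DENY
  req#6 t=3ms: DENY
  req#7 t=3ms: DENY
  req#8 t=3ms: DENY
  req#9 t=3ms: DENY
  req#10 t=3ms: DENY
  req#11 t=3ms: DENY
  req#12 t=3ms: DENY
  req#13 t=3ms: DENY
  req#14 t=3ms: DENY
  req#15 t=3ms: DENY
  req#16 t=3ms: DENY
  req#17 t=3ms: DENY
  req#18 t=3ms: DENY

Answer: AADDDDDDDDDDDDDDDD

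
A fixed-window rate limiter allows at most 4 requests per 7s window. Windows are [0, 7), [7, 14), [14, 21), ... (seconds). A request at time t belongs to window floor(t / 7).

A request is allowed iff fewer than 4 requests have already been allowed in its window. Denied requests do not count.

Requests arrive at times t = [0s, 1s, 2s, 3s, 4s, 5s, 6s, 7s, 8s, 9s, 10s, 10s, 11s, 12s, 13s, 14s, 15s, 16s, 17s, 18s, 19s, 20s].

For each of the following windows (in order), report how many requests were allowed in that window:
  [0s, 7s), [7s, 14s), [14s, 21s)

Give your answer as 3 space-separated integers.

Processing requests:
  req#1 t=0s (window 0): ALLOW
  req#2 t=1s (window 0): ALLOW
  req#3 t=2s (window 0): ALLOW
  req#4 t=3s (window 0): ALLOW
  req#5 t=4s (window 0): DENY
  req#6 t=5s (window 0): DENY
  req#7 t=6s (window 0): DENY
  req#8 t=7s (window 1): ALLOW
  req#9 t=8s (window 1): ALLOW
  req#10 t=9s (window 1): ALLOW
  req#11 t=10s (window 1): ALLOW
  req#12 t=10s (window 1): DENY
  req#13 t=11s (window 1): DENY
  req#14 t=12s (window 1): DENY
  req#15 t=13s (window 1): DENY
  req#16 t=14s (window 2): ALLOW
  req#17 t=15s (window 2): ALLOW
  req#18 t=16s (window 2): ALLOW
  req#19 t=17s (window 2): ALLOW
  req#20 t=18s (window 2): DENY
  req#21 t=19s (window 2): DENY
  req#22 t=20s (window 2): DENY

Allowed counts by window: 4 4 4

Answer: 4 4 4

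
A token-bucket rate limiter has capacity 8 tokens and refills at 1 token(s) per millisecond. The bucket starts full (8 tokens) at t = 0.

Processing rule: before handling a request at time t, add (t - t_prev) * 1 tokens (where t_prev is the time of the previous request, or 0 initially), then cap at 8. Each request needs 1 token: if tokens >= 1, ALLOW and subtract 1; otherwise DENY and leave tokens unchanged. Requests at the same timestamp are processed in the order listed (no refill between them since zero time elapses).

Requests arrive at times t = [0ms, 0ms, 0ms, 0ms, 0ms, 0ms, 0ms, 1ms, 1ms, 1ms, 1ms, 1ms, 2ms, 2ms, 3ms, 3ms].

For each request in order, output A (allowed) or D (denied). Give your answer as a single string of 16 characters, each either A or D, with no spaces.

Answer: AAAAAAAAADDDADAD

Derivation:
Simulating step by step:
  req#1 t=0ms: ALLOW
  req#2 t=0ms: ALLOW
  req#3 t=0ms: ALLOW
  req#4 t=0ms: ALLOW
  req#5 t=0ms: ALLOW
  req#6 t=0ms: ALLOW
  req#7 t=0ms: ALLOW
  req#8 t=1ms: ALLOW
  req#9 t=1ms: ALLOW
  req#10 t=1ms: DENY
  req#11 t=1ms: DENY
  req#12 t=1ms: DENY
  req#13 t=2ms: ALLOW
  req#14 t=2ms: DENY
  req#15 t=3ms: ALLOW
  req#16 t=3ms: DENY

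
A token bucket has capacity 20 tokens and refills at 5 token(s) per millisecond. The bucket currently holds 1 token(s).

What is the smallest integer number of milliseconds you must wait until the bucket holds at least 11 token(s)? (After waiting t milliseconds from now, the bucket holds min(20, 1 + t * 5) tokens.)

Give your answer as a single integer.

Need 1 + t * 5 >= 11, so t >= 10/5.
Smallest integer t = ceil(10/5) = 2.

Answer: 2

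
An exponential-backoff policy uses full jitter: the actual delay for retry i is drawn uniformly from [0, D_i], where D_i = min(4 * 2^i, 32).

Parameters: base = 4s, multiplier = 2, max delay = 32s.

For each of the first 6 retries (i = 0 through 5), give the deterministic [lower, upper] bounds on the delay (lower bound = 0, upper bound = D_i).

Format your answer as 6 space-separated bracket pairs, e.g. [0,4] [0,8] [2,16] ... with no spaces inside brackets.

Computing bounds per retry:
  i=0: D_i=min(4*2^0,32)=4, bounds=[0,4]
  i=1: D_i=min(4*2^1,32)=8, bounds=[0,8]
  i=2: D_i=min(4*2^2,32)=16, bounds=[0,16]
  i=3: D_i=min(4*2^3,32)=32, bounds=[0,32]
  i=4: D_i=min(4*2^4,32)=32, bounds=[0,32]
  i=5: D_i=min(4*2^5,32)=32, bounds=[0,32]

Answer: [0,4] [0,8] [0,16] [0,32] [0,32] [0,32]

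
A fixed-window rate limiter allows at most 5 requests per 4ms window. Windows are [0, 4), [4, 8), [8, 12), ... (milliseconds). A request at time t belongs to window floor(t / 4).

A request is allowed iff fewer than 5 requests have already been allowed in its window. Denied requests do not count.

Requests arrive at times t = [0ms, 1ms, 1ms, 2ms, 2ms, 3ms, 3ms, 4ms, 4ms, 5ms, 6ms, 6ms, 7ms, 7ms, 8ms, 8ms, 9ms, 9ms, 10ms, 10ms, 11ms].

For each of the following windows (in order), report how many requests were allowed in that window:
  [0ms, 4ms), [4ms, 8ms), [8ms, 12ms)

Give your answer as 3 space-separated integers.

Processing requests:
  req#1 t=0ms (window 0): ALLOW
  req#2 t=1ms (window 0): ALLOW
  req#3 t=1ms (window 0): ALLOW
  req#4 t=2ms (window 0): ALLOW
  req#5 t=2ms (window 0): ALLOW
  req#6 t=3ms (window 0): DENY
  req#7 t=3ms (window 0): DENY
  req#8 t=4ms (window 1): ALLOW
  req#9 t=4ms (window 1): ALLOW
  req#10 t=5ms (window 1): ALLOW
  req#11 t=6ms (window 1): ALLOW
  req#12 t=6ms (window 1): ALLOW
  req#13 t=7ms (window 1): DENY
  req#14 t=7ms (window 1): DENY
  req#15 t=8ms (window 2): ALLOW
  req#16 t=8ms (window 2): ALLOW
  req#17 t=9ms (window 2): ALLOW
  req#18 t=9ms (window 2): ALLOW
  req#19 t=10ms (window 2): ALLOW
  req#20 t=10ms (window 2): DENY
  req#21 t=11ms (window 2): DENY

Allowed counts by window: 5 5 5

Answer: 5 5 5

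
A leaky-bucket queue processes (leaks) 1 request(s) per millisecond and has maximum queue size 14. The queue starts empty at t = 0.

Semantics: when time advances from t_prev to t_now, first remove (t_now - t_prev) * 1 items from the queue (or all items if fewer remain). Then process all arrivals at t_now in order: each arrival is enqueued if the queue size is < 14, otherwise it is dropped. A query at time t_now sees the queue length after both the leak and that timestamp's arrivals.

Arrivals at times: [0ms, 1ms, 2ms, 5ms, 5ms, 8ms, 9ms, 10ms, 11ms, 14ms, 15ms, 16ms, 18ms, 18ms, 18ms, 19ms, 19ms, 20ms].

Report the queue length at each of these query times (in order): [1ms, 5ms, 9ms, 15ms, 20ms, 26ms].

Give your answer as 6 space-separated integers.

Answer: 1 2 1 1 4 0

Derivation:
Queue lengths at query times:
  query t=1ms: backlog = 1
  query t=5ms: backlog = 2
  query t=9ms: backlog = 1
  query t=15ms: backlog = 1
  query t=20ms: backlog = 4
  query t=26ms: backlog = 0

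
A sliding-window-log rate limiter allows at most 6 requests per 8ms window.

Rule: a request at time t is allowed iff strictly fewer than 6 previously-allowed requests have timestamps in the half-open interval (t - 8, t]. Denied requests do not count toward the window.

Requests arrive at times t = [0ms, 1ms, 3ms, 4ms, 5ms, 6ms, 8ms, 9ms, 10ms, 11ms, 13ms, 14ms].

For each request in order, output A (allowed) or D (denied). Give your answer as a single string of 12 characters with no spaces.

Answer: AAAAAAAADAAA

Derivation:
Tracking allowed requests in the window:
  req#1 t=0ms: ALLOW
  req#2 t=1ms: ALLOW
  req#3 t=3ms: ALLOW
  req#4 t=4ms: ALLOW
  req#5 t=5ms: ALLOW
  req#6 t=6ms: ALLOW
  req#7 t=8ms: ALLOW
  req#8 t=9ms: ALLOW
  req#9 t=10ms: DENY
  req#10 t=11ms: ALLOW
  req#11 t=13ms: ALLOW
  req#12 t=14ms: ALLOW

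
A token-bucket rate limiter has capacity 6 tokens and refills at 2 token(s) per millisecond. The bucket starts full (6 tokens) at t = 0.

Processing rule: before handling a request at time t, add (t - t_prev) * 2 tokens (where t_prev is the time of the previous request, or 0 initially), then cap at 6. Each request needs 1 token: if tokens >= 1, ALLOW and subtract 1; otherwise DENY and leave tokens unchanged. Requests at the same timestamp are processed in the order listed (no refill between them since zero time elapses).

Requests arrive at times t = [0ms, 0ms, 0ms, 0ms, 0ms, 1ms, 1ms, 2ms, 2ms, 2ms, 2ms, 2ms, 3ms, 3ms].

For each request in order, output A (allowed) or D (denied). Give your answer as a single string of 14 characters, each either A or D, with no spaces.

Answer: AAAAAAAAAADDAA

Derivation:
Simulating step by step:
  req#1 t=0ms: ALLOW
  req#2 t=0ms: ALLOW
  req#3 t=0ms: ALLOW
  req#4 t=0ms: ALLOW
  req#5 t=0ms: ALLOW
  req#6 t=1ms: ALLOW
  req#7 t=1ms: ALLOW
  req#8 t=2ms: ALLOW
  req#9 t=2ms: ALLOW
  req#10 t=2ms: ALLOW
  req#11 t=2ms: DENY
  req#12 t=2ms: DENY
  req#13 t=3ms: ALLOW
  req#14 t=3ms: ALLOW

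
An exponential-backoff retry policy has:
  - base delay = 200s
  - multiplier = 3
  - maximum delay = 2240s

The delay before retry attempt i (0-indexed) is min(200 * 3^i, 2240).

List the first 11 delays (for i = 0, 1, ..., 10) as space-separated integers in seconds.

Answer: 200 600 1800 2240 2240 2240 2240 2240 2240 2240 2240

Derivation:
Computing each delay:
  i=0: min(200*3^0, 2240) = 200
  i=1: min(200*3^1, 2240) = 600
  i=2: min(200*3^2, 2240) = 1800
  i=3: min(200*3^3, 2240) = 2240
  i=4: min(200*3^4, 2240) = 2240
  i=5: min(200*3^5, 2240) = 2240
  i=6: min(200*3^6, 2240) = 2240
  i=7: min(200*3^7, 2240) = 2240
  i=8: min(200*3^8, 2240) = 2240
  i=9: min(200*3^9, 2240) = 2240
  i=10: min(200*3^10, 2240) = 2240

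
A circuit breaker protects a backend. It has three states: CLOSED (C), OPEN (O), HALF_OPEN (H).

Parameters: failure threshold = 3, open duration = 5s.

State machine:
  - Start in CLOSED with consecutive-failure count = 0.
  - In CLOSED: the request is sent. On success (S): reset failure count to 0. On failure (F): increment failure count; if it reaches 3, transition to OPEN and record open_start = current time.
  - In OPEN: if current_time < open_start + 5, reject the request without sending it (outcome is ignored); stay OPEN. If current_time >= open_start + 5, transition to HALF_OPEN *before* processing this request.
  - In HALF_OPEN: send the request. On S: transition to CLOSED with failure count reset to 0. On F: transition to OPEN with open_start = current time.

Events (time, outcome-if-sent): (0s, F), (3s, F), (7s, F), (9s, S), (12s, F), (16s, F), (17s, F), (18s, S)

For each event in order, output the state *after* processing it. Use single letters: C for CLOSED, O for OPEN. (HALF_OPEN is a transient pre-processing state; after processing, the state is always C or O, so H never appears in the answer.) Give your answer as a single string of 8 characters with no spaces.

State after each event:
  event#1 t=0s outcome=F: state=CLOSED
  event#2 t=3s outcome=F: state=CLOSED
  event#3 t=7s outcome=F: state=OPEN
  event#4 t=9s outcome=S: state=OPEN
  event#5 t=12s outcome=F: state=OPEN
  event#6 t=16s outcome=F: state=OPEN
  event#7 t=17s outcome=F: state=OPEN
  event#8 t=18s outcome=S: state=OPEN

Answer: CCOOOOOO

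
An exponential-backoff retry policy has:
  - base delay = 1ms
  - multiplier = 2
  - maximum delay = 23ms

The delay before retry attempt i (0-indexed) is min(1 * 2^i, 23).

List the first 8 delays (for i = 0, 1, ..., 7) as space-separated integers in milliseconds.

Computing each delay:
  i=0: min(1*2^0, 23) = 1
  i=1: min(1*2^1, 23) = 2
  i=2: min(1*2^2, 23) = 4
  i=3: min(1*2^3, 23) = 8
  i=4: min(1*2^4, 23) = 16
  i=5: min(1*2^5, 23) = 23
  i=6: min(1*2^6, 23) = 23
  i=7: min(1*2^7, 23) = 23

Answer: 1 2 4 8 16 23 23 23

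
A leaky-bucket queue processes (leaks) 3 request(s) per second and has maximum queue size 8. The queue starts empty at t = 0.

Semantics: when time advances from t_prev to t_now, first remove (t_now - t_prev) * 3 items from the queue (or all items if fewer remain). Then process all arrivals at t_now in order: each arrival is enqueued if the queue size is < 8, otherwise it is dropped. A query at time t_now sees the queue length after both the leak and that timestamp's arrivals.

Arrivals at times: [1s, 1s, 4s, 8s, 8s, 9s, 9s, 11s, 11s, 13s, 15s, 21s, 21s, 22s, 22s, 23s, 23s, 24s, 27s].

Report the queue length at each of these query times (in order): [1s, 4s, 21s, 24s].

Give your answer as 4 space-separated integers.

Answer: 2 1 2 1

Derivation:
Queue lengths at query times:
  query t=1s: backlog = 2
  query t=4s: backlog = 1
  query t=21s: backlog = 2
  query t=24s: backlog = 1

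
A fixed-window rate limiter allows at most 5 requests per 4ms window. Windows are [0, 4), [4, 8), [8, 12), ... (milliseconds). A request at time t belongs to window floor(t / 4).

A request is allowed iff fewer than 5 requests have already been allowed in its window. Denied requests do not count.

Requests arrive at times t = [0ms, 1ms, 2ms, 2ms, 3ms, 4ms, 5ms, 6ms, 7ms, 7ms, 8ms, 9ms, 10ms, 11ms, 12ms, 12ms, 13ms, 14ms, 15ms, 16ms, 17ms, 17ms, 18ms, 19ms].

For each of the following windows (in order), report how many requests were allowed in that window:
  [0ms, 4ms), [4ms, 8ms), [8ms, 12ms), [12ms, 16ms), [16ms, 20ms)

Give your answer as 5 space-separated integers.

Answer: 5 5 4 5 5

Derivation:
Processing requests:
  req#1 t=0ms (window 0): ALLOW
  req#2 t=1ms (window 0): ALLOW
  req#3 t=2ms (window 0): ALLOW
  req#4 t=2ms (window 0): ALLOW
  req#5 t=3ms (window 0): ALLOW
  req#6 t=4ms (window 1): ALLOW
  req#7 t=5ms (window 1): ALLOW
  req#8 t=6ms (window 1): ALLOW
  req#9 t=7ms (window 1): ALLOW
  req#10 t=7ms (window 1): ALLOW
  req#11 t=8ms (window 2): ALLOW
  req#12 t=9ms (window 2): ALLOW
  req#13 t=10ms (window 2): ALLOW
  req#14 t=11ms (window 2): ALLOW
  req#15 t=12ms (window 3): ALLOW
  req#16 t=12ms (window 3): ALLOW
  req#17 t=13ms (window 3): ALLOW
  req#18 t=14ms (window 3): ALLOW
  req#19 t=15ms (window 3): ALLOW
  req#20 t=16ms (window 4): ALLOW
  req#21 t=17ms (window 4): ALLOW
  req#22 t=17ms (window 4): ALLOW
  req#23 t=18ms (window 4): ALLOW
  req#24 t=19ms (window 4): ALLOW

Allowed counts by window: 5 5 4 5 5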